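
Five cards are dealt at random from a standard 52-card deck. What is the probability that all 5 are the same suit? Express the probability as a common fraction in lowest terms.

33/16660

There are C(52,5) = 2598960 possible 5-card hands.
Hands of one suit: 4 suits × C(13,5) = 4·1287 = 5148.
Probability = 5148/2598960 = 33/16660.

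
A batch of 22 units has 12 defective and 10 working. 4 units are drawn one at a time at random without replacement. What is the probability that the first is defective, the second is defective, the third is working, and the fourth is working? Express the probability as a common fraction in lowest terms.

9/133

Multiply the conditional probabilities at each draw: 12/22 · 11/21 · 10/20 · 9/19 = 11880/175560 = 9/133.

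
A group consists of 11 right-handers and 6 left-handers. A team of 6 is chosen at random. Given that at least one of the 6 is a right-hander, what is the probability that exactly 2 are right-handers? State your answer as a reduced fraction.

Work in counts. Selections with at least one right-hander: C(17,6) − C(6,6) = 12376 − 1 = 12375.
Of those, selections where exactly 2 are right-handers: C(11,2)·C(6,4) = 55·15 = 825.
Conditional probability = 825/12375 = 1/15.

1/15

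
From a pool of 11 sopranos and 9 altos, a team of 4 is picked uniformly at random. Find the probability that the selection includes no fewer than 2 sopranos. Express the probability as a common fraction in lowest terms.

There are C(20,4) = 4845 ways to choose the 4.
Favorable selections (no fewer than 2 sopranos): C(11,2)·C(9,2) + C(11,3)·C(9,1) + C(11,4)·C(9,0) = 1980 + 1485 + 330 = 3795.
Probability = 3795/4845 = 253/323.

253/323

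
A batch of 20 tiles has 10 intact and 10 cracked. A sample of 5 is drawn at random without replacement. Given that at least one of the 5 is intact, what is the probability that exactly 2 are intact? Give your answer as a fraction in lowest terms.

Work in counts. Selections with at least one intact: C(20,5) − C(10,5) = 15504 − 252 = 15252.
Of those, selections where exactly 2 are intact: C(10,2)·C(10,3) = 45·120 = 5400.
Conditional probability = 5400/15252 = 450/1271.

450/1271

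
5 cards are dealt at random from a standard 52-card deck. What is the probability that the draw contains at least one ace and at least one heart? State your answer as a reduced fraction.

229297/866320

There are C(52,5) = 2598960 possible draws.
By inclusion-exclusion on the complements, draws missing all aces or all hearts: C(48,5) + C(39,5) − C(36,5) = 1712304 + 575757 − 376992 = 1911069.
So draws with at least one of each: 2598960 − 1911069 = 687891, probability 687891/2598960 = 229297/866320.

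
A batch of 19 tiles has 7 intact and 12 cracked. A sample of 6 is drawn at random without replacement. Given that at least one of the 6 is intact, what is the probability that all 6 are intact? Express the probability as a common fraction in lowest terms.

1/3744

Work in counts. Selections with at least one intact: C(19,6) − C(12,6) = 27132 − 924 = 26208.
Of those, selections where all 6 are intact: C(7,6) = 7.
Conditional probability = 7/26208 = 1/3744.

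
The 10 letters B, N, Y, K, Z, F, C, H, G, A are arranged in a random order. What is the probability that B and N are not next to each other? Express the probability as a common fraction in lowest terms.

4/5

There are 10! = 3628800 arrangements.
Arrangements with B and N adjacent: 2·9! = 725760.
So not adjacent: 3628800 − 725760 = 2903040, probability 2903040/3628800 = 4/5.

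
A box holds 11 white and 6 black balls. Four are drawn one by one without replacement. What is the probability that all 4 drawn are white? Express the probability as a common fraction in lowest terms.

33/238

Multiply the conditional probabilities at each draw: 11/17 · 10/16 · 9/15 · 8/14 = 7920/57120 = 33/238.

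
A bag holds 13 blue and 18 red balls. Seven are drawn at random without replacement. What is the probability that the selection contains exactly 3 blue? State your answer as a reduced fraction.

1496/4495

There are C(31,7) = 2629575 ways to choose 7 from 31.
Selections with exactly 3 blue: choose 3 of the 13 blue and 4 of the 18 red, C(13,3)·C(18,4) = 286·3060 = 875160.
Probability = 875160/2629575 = 1496/4495.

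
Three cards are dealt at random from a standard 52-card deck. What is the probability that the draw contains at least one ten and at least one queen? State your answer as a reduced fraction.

There are C(52,3) = 22100 possible draws.
By inclusion-exclusion on the complements, draws missing all tens or all queens: C(48,3) + C(48,3) − C(44,3) = 17296 + 17296 − 13244 = 21348.
So draws with at least one of each: 22100 − 21348 = 752, probability 752/22100 = 188/5525.

188/5525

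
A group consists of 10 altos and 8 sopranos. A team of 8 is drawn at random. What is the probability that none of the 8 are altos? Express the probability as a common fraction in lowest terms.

1/43758

There are C(18,8) = 43758 possible selections.
Selections with no altos (all sopranos): C(8,8) = 1.
Probability = 1/43758.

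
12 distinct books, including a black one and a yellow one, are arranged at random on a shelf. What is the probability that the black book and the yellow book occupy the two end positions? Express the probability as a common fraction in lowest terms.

1/66

There are 12! = 479001600 arrangements.
Place the black book and the yellow book at the ends in 2 ways, arrange the remaining 10 in 10! = 3628800 ways: 2·3628800 = 7257600.
Probability = 7257600/479001600 = 1/66.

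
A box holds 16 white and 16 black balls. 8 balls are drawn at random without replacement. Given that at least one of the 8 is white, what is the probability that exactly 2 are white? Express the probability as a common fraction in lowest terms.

Work in counts. Selections with at least one white: C(32,8) − C(16,8) = 10518300 − 12870 = 10505430.
Of those, selections where exactly 2 are white: C(16,2)·C(16,6) = 120·8008 = 960960.
Conditional probability = 960960/10505430 = 2464/26937.

2464/26937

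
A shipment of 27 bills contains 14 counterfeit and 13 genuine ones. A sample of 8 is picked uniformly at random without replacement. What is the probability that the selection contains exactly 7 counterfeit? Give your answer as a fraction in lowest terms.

104/5175

There are C(27,8) = 2220075 ways to choose 8 from 27.
Selections with exactly 7 counterfeit: choose 7 of the 14 counterfeit and 1 of the 13 genuine, C(14,7)·C(13,1) = 3432·13 = 44616.
Probability = 44616/2220075 = 104/5175.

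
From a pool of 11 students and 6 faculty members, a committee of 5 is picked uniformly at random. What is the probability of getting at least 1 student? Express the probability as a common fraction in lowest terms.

3091/3094

Total selections: C(17,5) = 6188.
Favorable selections (at least 1 student): C(11,1)·C(6,4) + C(11,2)·C(6,3) + C(11,3)·C(6,2) + C(11,4)·C(6,1) + C(11,5)·C(6,0) = 165 + 1100 + 2475 + 1980 + 462 = 6182.
Probability = 6182/6188 = 3091/3094.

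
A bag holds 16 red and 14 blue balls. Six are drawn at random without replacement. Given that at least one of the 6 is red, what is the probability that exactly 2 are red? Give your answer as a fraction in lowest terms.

110/541

Work in counts. Selections with at least one red: C(30,6) − C(14,6) = 593775 − 3003 = 590772.
Of those, selections where exactly 2 are red: C(16,2)·C(14,4) = 120·1001 = 120120.
Conditional probability = 120120/590772 = 110/541.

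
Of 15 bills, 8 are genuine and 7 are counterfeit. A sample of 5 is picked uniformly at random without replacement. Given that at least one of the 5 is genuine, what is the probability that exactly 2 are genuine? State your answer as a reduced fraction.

70/213

Work in counts. Selections with at least one genuine: C(15,5) − C(7,5) = 3003 − 21 = 2982.
Of those, selections where exactly 2 are genuine: C(8,2)·C(7,3) = 28·35 = 980.
Conditional probability = 980/2982 = 70/213.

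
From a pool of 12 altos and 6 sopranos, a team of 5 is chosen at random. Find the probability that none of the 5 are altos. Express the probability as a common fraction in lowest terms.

1/1428

There are C(18,5) = 8568 possible selections.
Selections with no altos (all sopranos): C(6,5) = 6.
Probability = 6/8568 = 1/1428.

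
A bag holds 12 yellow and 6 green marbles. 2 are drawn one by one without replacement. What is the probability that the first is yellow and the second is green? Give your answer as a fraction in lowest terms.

4/17

Multiply the conditional probabilities at each draw: 12/18 · 6/17 = 72/306 = 4/17.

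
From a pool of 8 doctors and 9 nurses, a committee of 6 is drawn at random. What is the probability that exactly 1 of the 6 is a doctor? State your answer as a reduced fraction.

18/221

Total number of selections: C(17,6) = 12376.
Selections with exactly 1 doctor: choose 1 of the 8 doctors and 5 of the 9 nurses, C(8,1)·C(9,5) = 8·126 = 1008.
Probability = 1008/12376 = 18/221.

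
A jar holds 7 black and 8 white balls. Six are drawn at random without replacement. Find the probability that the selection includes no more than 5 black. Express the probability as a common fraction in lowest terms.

714/715

Total selections: C(15,6) = 5005.
The complement is exactly 6 black: C(7,6)·C(8,0) = 7.
Probability = 1 − 7/5005 = 4998/5005 = 714/715.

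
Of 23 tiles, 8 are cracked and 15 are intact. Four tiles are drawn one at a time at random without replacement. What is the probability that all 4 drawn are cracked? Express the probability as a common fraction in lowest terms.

Multiply the conditional probabilities at each draw: 8/23 · 7/22 · 6/21 · 5/20 = 1680/212520 = 2/253.

2/253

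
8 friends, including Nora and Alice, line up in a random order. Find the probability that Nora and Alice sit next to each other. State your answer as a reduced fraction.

1/4

There are 8! = 40320 arrangements.
Treat Nora and Alice as a block: 7! arrangements of the blocks × 2 orders within the block = 2·5040 = 10080.
Probability = 10080/40320 = 1/4.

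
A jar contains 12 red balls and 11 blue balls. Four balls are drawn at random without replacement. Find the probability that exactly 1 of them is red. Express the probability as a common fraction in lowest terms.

There are C(23,4) = 8855 ways to choose 4 from 23.
Selections with exactly 1 red: choose 1 of the 12 red and 3 of the 11 blue, C(12,1)·C(11,3) = 12·165 = 1980.
Probability = 1980/8855 = 36/161.

36/161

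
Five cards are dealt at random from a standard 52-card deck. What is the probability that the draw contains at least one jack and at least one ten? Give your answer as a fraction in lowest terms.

There are C(52,5) = 2598960 possible draws.
By inclusion-exclusion on the complements, draws missing all jacks or all tens: C(48,5) + C(48,5) − C(44,5) = 1712304 + 1712304 − 1086008 = 2338600.
So draws with at least one of each: 2598960 − 2338600 = 260360, probability 260360/2598960 = 6509/64974.

6509/64974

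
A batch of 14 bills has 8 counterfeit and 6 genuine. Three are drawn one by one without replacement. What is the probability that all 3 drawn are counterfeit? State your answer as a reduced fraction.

Multiply the conditional probabilities at each draw: 8/14 · 7/13 · 6/12 = 336/2184 = 2/13.

2/13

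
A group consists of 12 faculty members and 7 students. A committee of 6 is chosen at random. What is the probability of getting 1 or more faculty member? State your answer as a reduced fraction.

3875/3876

There are C(19,6) = 27132 ways to choose the 6.
The complement is all 6 are students: C(7,6) = 7.
Probability = 1 − 7/27132 = 27125/27132 = 3875/3876.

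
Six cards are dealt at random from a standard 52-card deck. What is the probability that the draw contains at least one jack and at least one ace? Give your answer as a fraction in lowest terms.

718637/5089630

There are C(52,6) = 20358520 possible draws.
By inclusion-exclusion on the complements, draws missing all jacks or all aces: C(48,6) + C(48,6) − C(44,6) = 12271512 + 12271512 − 7059052 = 17483972.
So draws with at least one of each: 20358520 − 17483972 = 2874548, probability 2874548/20358520 = 718637/5089630.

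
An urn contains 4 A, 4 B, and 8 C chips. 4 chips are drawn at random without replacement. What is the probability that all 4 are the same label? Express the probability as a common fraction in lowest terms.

There are C(16,4) = 1820 ways to draw 4 chips.
All same label: C(4,4) + C(4,4) + C(8,4) = 1 + 1 + 70 = 72.
Probability = 72/1820 = 18/455.

18/455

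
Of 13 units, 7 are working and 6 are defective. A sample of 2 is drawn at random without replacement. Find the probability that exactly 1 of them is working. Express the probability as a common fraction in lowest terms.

Total number of selections: C(13,2) = 78.
Selections with exactly 1 working: choose 1 of the 7 working and 1 of the 6 defective, C(7,1)·C(6,1) = 7·6 = 42.
Probability = 42/78 = 7/13.

7/13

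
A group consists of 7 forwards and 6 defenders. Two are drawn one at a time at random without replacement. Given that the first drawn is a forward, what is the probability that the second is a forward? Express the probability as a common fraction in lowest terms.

1/2

After removing one forward, 12 remain: 6 forwards and 6 defenders.
So the probability the next is a forward is 6/12 = 1/2.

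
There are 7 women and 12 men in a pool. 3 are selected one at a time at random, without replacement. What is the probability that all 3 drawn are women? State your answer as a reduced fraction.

Multiply the conditional probabilities at each draw: 7/19 · 6/18 · 5/17 = 210/5814 = 35/969.

35/969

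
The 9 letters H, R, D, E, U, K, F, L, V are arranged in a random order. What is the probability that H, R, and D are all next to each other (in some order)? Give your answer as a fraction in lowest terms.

There are 9! = 362880 arrangements.
Treat the three as one block: 7! placements × 3! orders within the block = 5040·6 = 30240.
Probability = 30240/362880 = 1/12.

1/12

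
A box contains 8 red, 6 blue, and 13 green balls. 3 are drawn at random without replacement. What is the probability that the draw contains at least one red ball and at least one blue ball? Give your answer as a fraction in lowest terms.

There are C(27,3) = 2925 possible draws.
By inclusion-exclusion on the complements, draws missing all red or all blue: C(19,3) + C(21,3) − C(13,3) = 969 + 1330 − 286 = 2013.
So draws with at least one of each: 2925 − 2013 = 912, probability 912/2925 = 304/975.

304/975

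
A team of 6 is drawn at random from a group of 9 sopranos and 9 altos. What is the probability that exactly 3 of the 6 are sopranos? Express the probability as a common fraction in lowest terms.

84/221

Total number of selections: C(18,6) = 18564.
Selections with exactly 3 sopranos: choose 3 of the 9 sopranos and 3 of the 9 altos, C(9,3)·C(9,3) = 84·84 = 7056.
Probability = 7056/18564 = 84/221.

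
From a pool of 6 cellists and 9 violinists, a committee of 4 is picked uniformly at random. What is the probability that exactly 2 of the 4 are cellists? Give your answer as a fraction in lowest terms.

There are C(15,4) = 1365 ways to choose 4 from 15.
Selections with exactly 2 cellists: choose 2 of the 6 cellists and 2 of the 9 violinists, C(6,2)·C(9,2) = 15·36 = 540.
Probability = 540/1365 = 36/91.

36/91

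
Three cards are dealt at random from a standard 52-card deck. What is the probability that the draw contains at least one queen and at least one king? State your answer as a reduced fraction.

There are C(52,3) = 22100 possible draws.
By inclusion-exclusion on the complements, draws missing all queens or all kings: C(48,3) + C(48,3) − C(44,3) = 17296 + 17296 − 13244 = 21348.
So draws with at least one of each: 22100 − 21348 = 752, probability 752/22100 = 188/5525.

188/5525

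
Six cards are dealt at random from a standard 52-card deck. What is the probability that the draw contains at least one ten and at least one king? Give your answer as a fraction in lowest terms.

There are C(52,6) = 20358520 possible draws.
By inclusion-exclusion on the complements, draws missing all tens or all kings: C(48,6) + C(48,6) − C(44,6) = 12271512 + 12271512 − 7059052 = 17483972.
So draws with at least one of each: 20358520 − 17483972 = 2874548, probability 2874548/20358520 = 718637/5089630.

718637/5089630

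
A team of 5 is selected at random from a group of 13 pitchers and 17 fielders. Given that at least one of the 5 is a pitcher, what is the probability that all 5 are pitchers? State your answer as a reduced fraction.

99/10486

Work in counts. Selections with at least one pitcher: C(30,5) − C(17,5) = 142506 − 6188 = 136318.
Of those, selections where all 5 are pitchers: C(13,5) = 1287.
Conditional probability = 1287/136318 = 99/10486.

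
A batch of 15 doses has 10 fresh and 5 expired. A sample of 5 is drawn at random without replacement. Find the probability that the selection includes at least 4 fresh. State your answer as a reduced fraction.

62/143

Total selections: C(15,5) = 3003.
Favorable selections (at least 4 fresh): C(10,4)·C(5,1) + C(10,5)·C(5,0) = 1050 + 252 = 1302.
Probability = 1302/3003 = 62/143.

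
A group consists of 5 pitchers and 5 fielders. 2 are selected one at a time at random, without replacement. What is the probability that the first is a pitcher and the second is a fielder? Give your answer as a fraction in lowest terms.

5/18

Multiply the conditional probabilities at each draw: 5/10 · 5/9 = 25/90 = 5/18.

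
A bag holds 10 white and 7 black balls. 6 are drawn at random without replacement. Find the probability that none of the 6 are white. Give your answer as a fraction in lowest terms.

There are C(17,6) = 12376 possible selections.
Selections with no white (all black): C(7,6) = 7.
Probability = 7/12376 = 1/1768.

1/1768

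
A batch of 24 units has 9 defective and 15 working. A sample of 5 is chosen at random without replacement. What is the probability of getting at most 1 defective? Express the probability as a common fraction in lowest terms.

91/253

Total selections: C(24,5) = 42504.
Favorable selections (at most 1 defective): C(9,0)·C(15,5) + C(9,1)·C(15,4) = 3003 + 12285 = 15288.
Probability = 15288/42504 = 91/253.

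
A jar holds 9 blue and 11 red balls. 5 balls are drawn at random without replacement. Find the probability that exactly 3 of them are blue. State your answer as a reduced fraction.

385/1292

Total number of selections: C(20,5) = 15504.
Selections with exactly 3 blue: choose 3 of the 9 blue and 2 of the 11 red, C(9,3)·C(11,2) = 84·55 = 4620.
Probability = 4620/15504 = 385/1292.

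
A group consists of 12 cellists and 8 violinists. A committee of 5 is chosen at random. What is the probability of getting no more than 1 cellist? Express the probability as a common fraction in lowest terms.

There are C(20,5) = 15504 ways to choose the 5.
Favorable selections (no more than 1 cellist): C(12,0)·C(8,5) + C(12,1)·C(8,4) = 56 + 840 = 896.
Probability = 896/15504 = 56/969.

56/969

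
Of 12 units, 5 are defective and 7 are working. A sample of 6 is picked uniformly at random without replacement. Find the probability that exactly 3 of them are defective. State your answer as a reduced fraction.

25/66

There are C(12,6) = 924 ways to choose 6 from 12.
Selections with exactly 3 defective: choose 3 of the 5 defective and 3 of the 7 working, C(5,3)·C(7,3) = 10·35 = 350.
Probability = 350/924 = 25/66.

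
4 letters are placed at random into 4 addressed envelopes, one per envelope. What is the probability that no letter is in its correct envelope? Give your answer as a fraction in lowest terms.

There are 4! = 24 assignments.
By inclusion-exclusion, assignments with no fixed points: C(4,0)·4! − C(4,1)·3! + C(4,2)·2! − C(4,3)·1! + C(4,4)·0! = 9.
Probability = 9/24 = 3/8.

3/8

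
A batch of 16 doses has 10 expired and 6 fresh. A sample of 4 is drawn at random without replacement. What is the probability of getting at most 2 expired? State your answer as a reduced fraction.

89/182

Total selections: C(16,4) = 1820.
Count the complement (more than 2 expired): C(10,3)·C(6,1) + C(10,4)·C(6,0) = 720 + 210 = 930.
Probability = 1 − 930/1820 = 890/1820 = 89/182.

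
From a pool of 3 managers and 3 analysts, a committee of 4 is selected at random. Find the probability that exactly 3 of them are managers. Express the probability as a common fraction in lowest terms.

1/5

There are C(6,4) = 15 ways to choose 4 from 6.
Selections with exactly 3 managers: choose 3 of the 3 managers and 1 of the 3 analysts, C(3,3)·C(3,1) = 1·3 = 3.
Probability = 3/15 = 1/5.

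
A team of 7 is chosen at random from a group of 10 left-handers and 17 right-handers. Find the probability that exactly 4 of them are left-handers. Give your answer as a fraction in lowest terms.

4760/29601

Total number of selections: C(27,7) = 888030.
Selections with exactly 4 left-handers: choose 4 of the 10 left-handers and 3 of the 17 right-handers, C(10,4)·C(17,3) = 210·680 = 142800.
Probability = 142800/888030 = 4760/29601.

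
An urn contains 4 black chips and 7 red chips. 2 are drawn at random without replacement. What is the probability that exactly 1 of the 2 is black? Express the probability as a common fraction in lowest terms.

28/55

The sample space is all 2-subsets of the 11: C(11,2) = 55.
Selections with exactly 1 black: choose 1 of the 4 black and 1 of the 7 red, C(4,1)·C(7,1) = 4·7 = 28.
Probability = 28/55.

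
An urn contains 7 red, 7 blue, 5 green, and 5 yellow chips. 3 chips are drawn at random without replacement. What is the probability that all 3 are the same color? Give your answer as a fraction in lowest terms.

45/1012

There are C(24,3) = 2024 ways to draw 3 chips.
All same color: C(7,3) + C(7,3) + C(5,3) + C(5,3) = 35 + 35 + 10 + 10 = 90.
Probability = 90/2024 = 45/1012.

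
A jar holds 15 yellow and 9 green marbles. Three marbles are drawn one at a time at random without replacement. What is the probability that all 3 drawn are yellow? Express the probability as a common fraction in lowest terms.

Multiply the conditional probabilities at each draw: 15/24 · 14/23 · 13/22 = 2730/12144 = 455/2024.

455/2024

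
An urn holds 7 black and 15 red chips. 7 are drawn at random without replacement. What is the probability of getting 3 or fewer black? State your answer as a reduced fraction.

38077/42636

Total selections: C(22,7) = 170544.
Favorable selections (3 or fewer black): C(7,0)·C(15,7) + C(7,1)·C(15,6) + C(7,2)·C(15,5) + C(7,3)·C(15,4) = 6435 + 35035 + 63063 + 47775 = 152308.
Probability = 152308/170544 = 38077/42636.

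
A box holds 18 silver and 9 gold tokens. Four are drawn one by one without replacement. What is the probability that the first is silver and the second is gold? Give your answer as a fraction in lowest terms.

Multiply the conditional probabilities at each draw: 18/27 · 9/26 = 162/702 = 3/13.

3/13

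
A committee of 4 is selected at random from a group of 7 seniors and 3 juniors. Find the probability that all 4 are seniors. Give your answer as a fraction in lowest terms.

1/6

There are C(10,4) = 210 possible selections.
Selections with all seniors: C(7,4) = 35.
Probability = 35/210 = 1/6.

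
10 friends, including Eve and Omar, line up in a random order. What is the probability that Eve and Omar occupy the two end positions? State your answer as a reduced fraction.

1/45

There are 10! = 3628800 arrangements.
Place Eve and Omar at the ends in 2 ways, arrange the remaining 8 in 8! = 40320 ways: 2·40320 = 80640.
Probability = 80640/3628800 = 1/45.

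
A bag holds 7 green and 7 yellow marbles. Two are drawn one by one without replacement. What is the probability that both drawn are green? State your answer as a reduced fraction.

3/13

Multiply the conditional probabilities at each draw: 7/14 · 6/13 = 42/182 = 3/13.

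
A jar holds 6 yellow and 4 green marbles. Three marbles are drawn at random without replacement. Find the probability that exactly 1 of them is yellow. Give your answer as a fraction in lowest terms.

3/10

The sample space is all 3-subsets of the 10: C(10,3) = 120.
Selections with exactly 1 yellow: choose 1 of the 6 yellow and 2 of the 4 green, C(6,1)·C(4,2) = 6·6 = 36.
Probability = 36/120 = 3/10.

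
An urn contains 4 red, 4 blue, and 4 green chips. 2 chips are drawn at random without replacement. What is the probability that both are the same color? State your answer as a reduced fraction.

There are C(12,2) = 66 ways to draw 2 chips.
All same color: C(4,2) + C(4,2) + C(4,2) = 6 + 6 + 6 = 18.
Probability = 18/66 = 3/11.

3/11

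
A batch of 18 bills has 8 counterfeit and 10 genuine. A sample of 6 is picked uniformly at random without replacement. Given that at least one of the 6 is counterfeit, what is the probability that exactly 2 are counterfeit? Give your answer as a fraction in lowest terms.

140/437

Work in counts. Selections with at least one counterfeit: C(18,6) − C(10,6) = 18564 − 210 = 18354.
Of those, selections where exactly 2 are counterfeit: C(8,2)·C(10,4) = 28·210 = 5880.
Conditional probability = 5880/18354 = 140/437.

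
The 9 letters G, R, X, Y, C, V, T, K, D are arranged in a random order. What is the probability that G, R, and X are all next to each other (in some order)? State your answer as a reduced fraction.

There are 9! = 362880 arrangements.
Treat the three as one block: 7! placements × 3! orders within the block = 5040·6 = 30240.
Probability = 30240/362880 = 1/12.

1/12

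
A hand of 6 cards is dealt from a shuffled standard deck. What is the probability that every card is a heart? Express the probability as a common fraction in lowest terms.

33/391510

There are C(52,6) = 20358520 possible 6-card hands.
Hands that are all hearts: C(13,6) = 1716.
Probability = 1716/20358520 = 33/391510.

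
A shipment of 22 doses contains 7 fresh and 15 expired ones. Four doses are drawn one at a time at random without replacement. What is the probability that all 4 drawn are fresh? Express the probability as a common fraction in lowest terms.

Multiply the conditional probabilities at each draw: 7/22 · 6/21 · 5/20 · 4/19 = 840/175560 = 1/209.

1/209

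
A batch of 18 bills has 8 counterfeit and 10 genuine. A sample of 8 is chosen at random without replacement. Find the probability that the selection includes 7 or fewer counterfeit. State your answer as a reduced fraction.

43757/43758

Total selections: C(18,8) = 43758.
The complement is exactly 8 counterfeit: C(8,8)·C(10,0) = 1.
Probability = 1 − 1/43758 = 43757/43758.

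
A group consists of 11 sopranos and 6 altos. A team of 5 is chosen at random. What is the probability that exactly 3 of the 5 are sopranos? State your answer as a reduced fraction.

There are C(17,5) = 6188 ways to choose 5 from 17.
Selections with exactly 3 sopranos: choose 3 of the 11 sopranos and 2 of the 6 altos, C(11,3)·C(6,2) = 165·15 = 2475.
Probability = 2475/6188.

2475/6188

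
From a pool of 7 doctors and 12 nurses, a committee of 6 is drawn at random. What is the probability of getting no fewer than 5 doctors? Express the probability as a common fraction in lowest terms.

There are C(19,6) = 27132 ways to choose the 6.
Favorable selections (no fewer than 5 doctors): C(7,5)·C(12,1) + C(7,6)·C(12,0) = 252 + 7 = 259.
Probability = 259/27132 = 37/3876.

37/3876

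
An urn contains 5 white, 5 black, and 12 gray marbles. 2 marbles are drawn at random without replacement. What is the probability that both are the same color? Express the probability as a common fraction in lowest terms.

There are C(22,2) = 231 ways to draw 2 marbles.
All same color: C(5,2) + C(5,2) + C(12,2) = 10 + 10 + 66 = 86.
Probability = 86/231.

86/231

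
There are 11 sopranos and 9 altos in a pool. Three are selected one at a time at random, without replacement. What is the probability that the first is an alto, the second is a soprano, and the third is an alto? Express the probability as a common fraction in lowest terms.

11/95

Multiply the conditional probabilities at each draw: 9/20 · 11/19 · 8/18 = 792/6840 = 11/95.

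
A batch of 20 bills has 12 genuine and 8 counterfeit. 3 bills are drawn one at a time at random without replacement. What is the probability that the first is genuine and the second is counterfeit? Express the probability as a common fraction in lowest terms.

24/95

Multiply the conditional probabilities at each draw: 12/20 · 8/19 = 96/380 = 24/95.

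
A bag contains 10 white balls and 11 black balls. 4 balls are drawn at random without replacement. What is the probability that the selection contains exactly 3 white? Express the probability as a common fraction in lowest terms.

88/399

There are C(21,4) = 5985 ways to choose 4 from 21.
Selections with exactly 3 white: choose 3 of the 10 white and 1 of the 11 black, C(10,3)·C(11,1) = 120·11 = 1320.
Probability = 1320/5985 = 88/399.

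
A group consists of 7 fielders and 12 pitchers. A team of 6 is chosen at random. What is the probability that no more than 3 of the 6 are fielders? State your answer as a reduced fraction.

3509/3876

There are C(19,6) = 27132 ways to choose the 6.
Count the complement (more than 3 fielders): C(7,4)·C(12,2) + C(7,5)·C(12,1) + C(7,6)·C(12,0) = 2310 + 252 + 7 = 2569.
Probability = 1 − 2569/27132 = 24563/27132 = 3509/3876.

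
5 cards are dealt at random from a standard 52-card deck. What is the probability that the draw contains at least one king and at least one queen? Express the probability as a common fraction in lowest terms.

6509/64974

There are C(52,5) = 2598960 possible draws.
By inclusion-exclusion on the complements, draws missing all kings or all queens: C(48,5) + C(48,5) − C(44,5) = 1712304 + 1712304 − 1086008 = 2338600.
So draws with at least one of each: 2598960 − 2338600 = 260360, probability 260360/2598960 = 6509/64974.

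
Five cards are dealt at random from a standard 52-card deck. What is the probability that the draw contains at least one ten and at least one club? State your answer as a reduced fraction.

229297/866320

There are C(52,5) = 2598960 possible draws.
By inclusion-exclusion on the complements, draws missing all tens or all clubs: C(48,5) + C(39,5) − C(36,5) = 1712304 + 575757 − 376992 = 1911069.
So draws with at least one of each: 2598960 − 1911069 = 687891, probability 687891/2598960 = 229297/866320.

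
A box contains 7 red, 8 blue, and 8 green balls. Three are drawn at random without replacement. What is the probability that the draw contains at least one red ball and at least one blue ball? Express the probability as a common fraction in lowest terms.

There are C(23,3) = 1771 possible draws.
By inclusion-exclusion on the complements, draws missing all red or all blue: C(16,3) + C(15,3) − C(8,3) = 560 + 455 − 56 = 959.
So draws with at least one of each: 1771 − 959 = 812, probability 812/1771 = 116/253.

116/253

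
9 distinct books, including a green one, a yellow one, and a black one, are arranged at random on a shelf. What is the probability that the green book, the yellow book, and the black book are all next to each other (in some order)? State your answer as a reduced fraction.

1/12

There are 9! = 362880 arrangements.
Treat the three as one block: 7! placements × 3! orders within the block = 5040·6 = 30240.
Probability = 30240/362880 = 1/12.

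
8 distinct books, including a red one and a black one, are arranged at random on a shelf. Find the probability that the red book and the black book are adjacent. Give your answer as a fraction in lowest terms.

There are 8! = 40320 arrangements.
Treat the red book and the black book as a block: 7! arrangements of the blocks × 2 orders within the block = 2·5040 = 10080.
Probability = 10080/40320 = 1/4.

1/4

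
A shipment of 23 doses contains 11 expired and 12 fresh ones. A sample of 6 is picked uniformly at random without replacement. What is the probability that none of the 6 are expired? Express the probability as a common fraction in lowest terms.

4/437

There are C(23,6) = 100947 possible selections.
Selections with no expired (all fresh): C(12,6) = 924.
Probability = 924/100947 = 4/437.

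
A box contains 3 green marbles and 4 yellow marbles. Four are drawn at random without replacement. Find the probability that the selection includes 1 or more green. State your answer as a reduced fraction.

34/35

Total selections: C(7,4) = 35.
The complement is all 4 are yellow: C(4,4) = 1.
Probability = 1 − 1/35 = 34/35.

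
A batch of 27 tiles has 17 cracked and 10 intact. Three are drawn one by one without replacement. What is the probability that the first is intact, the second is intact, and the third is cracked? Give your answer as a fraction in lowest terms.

17/195

Multiply the conditional probabilities at each draw: 10/27 · 9/26 · 17/25 = 1530/17550 = 17/195.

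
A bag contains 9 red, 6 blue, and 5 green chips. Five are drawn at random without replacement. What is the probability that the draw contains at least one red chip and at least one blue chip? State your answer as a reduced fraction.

There are C(20,5) = 15504 possible draws.
By inclusion-exclusion on the complements, draws missing all red or all blue: C(11,5) + C(14,5) − C(5,5) = 462 + 2002 − 1 = 2463.
So draws with at least one of each: 15504 − 2463 = 13041, probability 13041/15504 = 4347/5168.

4347/5168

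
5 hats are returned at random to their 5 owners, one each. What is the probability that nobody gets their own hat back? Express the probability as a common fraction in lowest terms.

There are 5! = 120 assignments.
By inclusion-exclusion, assignments with no fixed points: C(5,0)·5! − C(5,1)·4! + C(5,2)·3! − C(5,3)·2! + C(5,4)·1! − C(5,5)·0! = 44.
Probability = 44/120 = 11/30.

11/30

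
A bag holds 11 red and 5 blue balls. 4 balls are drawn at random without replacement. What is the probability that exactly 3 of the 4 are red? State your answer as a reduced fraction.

Total number of selections: C(16,4) = 1820.
Selections with exactly 3 red: choose 3 of the 11 red and 1 of the 5 blue, C(11,3)·C(5,1) = 165·5 = 825.
Probability = 825/1820 = 165/364.

165/364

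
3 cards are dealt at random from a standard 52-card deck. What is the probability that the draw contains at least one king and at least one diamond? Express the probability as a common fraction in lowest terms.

33/260

There are C(52,3) = 22100 possible draws.
By inclusion-exclusion on the complements, draws missing all kings or all diamonds: C(48,3) + C(39,3) − C(36,3) = 17296 + 9139 − 7140 = 19295.
So draws with at least one of each: 22100 − 19295 = 2805, probability 2805/22100 = 33/260.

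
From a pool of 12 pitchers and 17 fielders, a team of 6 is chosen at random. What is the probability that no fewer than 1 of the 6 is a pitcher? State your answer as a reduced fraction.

1271/1305

Total selections: C(29,6) = 475020.
The complement is all 6 are fielders: C(17,6) = 12376.
Probability = 1 − 12376/475020 = 462644/475020 = 1271/1305.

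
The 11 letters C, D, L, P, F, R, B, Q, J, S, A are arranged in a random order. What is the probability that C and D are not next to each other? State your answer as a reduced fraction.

There are 11! = 39916800 arrangements.
Arrangements with C and D adjacent: 2·10! = 7257600.
So not adjacent: 39916800 − 7257600 = 32659200, probability 32659200/39916800 = 9/11.

9/11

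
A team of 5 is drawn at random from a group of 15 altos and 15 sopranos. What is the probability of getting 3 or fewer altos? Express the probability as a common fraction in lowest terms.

218/261

There are C(30,5) = 142506 ways to choose the 5.
Count the complement (more than 3 altos): C(15,4)·C(15,1) + C(15,5)·C(15,0) = 20475 + 3003 = 23478.
Probability = 1 − 23478/142506 = 119028/142506 = 218/261.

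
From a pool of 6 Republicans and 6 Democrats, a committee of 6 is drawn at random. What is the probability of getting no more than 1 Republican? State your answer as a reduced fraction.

There are C(12,6) = 924 ways to choose the 6.
Favorable selections (no more than 1 Republican): C(6,0)·C(6,6) + C(6,1)·C(6,5) = 1 + 36 = 37.
Probability = 37/924.

37/924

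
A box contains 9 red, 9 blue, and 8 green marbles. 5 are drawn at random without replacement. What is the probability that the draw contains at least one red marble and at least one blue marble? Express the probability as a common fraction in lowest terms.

243/299

There are C(26,5) = 65780 possible draws.
By inclusion-exclusion on the complements, draws missing all red or all blue: C(17,5) + C(17,5) − C(8,5) = 6188 + 6188 − 56 = 12320.
So draws with at least one of each: 65780 − 12320 = 53460, probability 53460/65780 = 243/299.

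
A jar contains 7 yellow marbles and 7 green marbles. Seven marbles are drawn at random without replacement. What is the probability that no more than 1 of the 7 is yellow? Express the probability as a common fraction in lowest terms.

Total selections: C(14,7) = 3432.
Favorable selections (no more than 1 yellow): C(7,0)·C(7,7) + C(7,1)·C(7,6) = 1 + 49 = 50.
Probability = 50/3432 = 25/1716.

25/1716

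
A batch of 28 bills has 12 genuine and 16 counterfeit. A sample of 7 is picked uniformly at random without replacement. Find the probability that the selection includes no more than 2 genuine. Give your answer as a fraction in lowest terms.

346/1035

There are C(28,7) = 1184040 ways to choose the 7.
Favorable selections (no more than 2 genuine): C(12,0)·C(16,7) + C(12,1)·C(16,6) + C(12,2)·C(16,5) = 11440 + 96096 + 288288 = 395824.
Probability = 395824/1184040 = 346/1035.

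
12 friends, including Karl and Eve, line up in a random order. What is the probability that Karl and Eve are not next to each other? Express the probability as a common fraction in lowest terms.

There are 12! = 479001600 arrangements.
Arrangements with Karl and Eve adjacent: 2·11! = 79833600.
So not adjacent: 479001600 − 79833600 = 399168000, probability 399168000/479001600 = 5/6.

5/6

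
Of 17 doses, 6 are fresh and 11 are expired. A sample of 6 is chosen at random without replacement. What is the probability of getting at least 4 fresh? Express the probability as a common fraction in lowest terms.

Total selections: C(17,6) = 12376.
Favorable selections (at least 4 fresh): C(6,4)·C(11,2) + C(6,5)·C(11,1) + C(6,6)·C(11,0) = 825 + 66 + 1 = 892.
Probability = 892/12376 = 223/3094.

223/3094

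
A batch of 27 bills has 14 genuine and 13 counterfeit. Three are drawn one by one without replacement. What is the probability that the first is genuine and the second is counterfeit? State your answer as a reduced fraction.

7/27

Multiply the conditional probabilities at each draw: 14/27 · 13/26 = 182/702 = 7/27.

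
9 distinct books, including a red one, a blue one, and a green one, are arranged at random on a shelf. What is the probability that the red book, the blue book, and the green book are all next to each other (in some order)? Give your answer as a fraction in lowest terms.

1/12

There are 9! = 362880 arrangements.
Treat the three as one block: 7! placements × 3! orders within the block = 5040·6 = 30240.
Probability = 30240/362880 = 1/12.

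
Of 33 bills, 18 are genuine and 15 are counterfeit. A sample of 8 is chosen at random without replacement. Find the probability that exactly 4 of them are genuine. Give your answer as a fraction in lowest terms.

Total number of selections: C(33,8) = 13884156.
Selections with exactly 4 genuine: choose 4 of the 18 genuine and 4 of the 15 counterfeit, C(18,4)·C(15,4) = 3060·1365 = 4176900.
Probability = 4176900/13884156 = 2975/9889.

2975/9889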